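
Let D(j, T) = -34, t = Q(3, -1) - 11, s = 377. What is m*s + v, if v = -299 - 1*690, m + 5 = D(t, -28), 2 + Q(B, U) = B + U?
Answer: -15692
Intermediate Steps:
Q(B, U) = -2 + B + U (Q(B, U) = -2 + (B + U) = -2 + B + U)
t = -11 (t = (-2 + 3 - 1) - 11 = 0 - 11 = -11)
m = -39 (m = -5 - 34 = -39)
v = -989 (v = -299 - 690 = -989)
m*s + v = -39*377 - 989 = -14703 - 989 = -15692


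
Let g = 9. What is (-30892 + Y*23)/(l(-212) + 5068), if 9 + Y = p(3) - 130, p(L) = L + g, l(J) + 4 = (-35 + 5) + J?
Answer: -33813/4822 ≈ -7.0122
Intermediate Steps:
l(J) = -34 + J (l(J) = -4 + ((-35 + 5) + J) = -4 + (-30 + J) = -34 + J)
p(L) = 9 + L (p(L) = L + 9 = 9 + L)
Y = -127 (Y = -9 + ((9 + 3) - 130) = -9 + (12 - 130) = -9 - 118 = -127)
(-30892 + Y*23)/(l(-212) + 5068) = (-30892 - 127*23)/((-34 - 212) + 5068) = (-30892 - 2921)/(-246 + 5068) = -33813/4822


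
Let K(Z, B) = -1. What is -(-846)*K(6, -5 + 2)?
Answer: -846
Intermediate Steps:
-(-846)*K(6, -5 + 2) = -(-846)*(-1) = -282*3 = -846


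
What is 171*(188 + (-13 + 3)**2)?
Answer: 49248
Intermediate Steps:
171*(188 + (-13 + 3)**2) = 171*(188 + (-10)**2) = 171*(188 + 100) = 171*288 = 49248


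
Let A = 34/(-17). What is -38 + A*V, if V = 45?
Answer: -128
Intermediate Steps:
A = -2 (A = 34*(-1/17) = -2)
-38 + A*V = -38 - 2*45 = -38 - 90 = -128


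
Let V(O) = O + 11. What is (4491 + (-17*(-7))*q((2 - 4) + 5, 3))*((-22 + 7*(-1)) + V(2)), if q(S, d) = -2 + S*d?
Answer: -85184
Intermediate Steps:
V(O) = 11 + O
(4491 + (-17*(-7))*q((2 - 4) + 5, 3))*((-22 + 7*(-1)) + V(2)) = (4491 + (-17*(-7))*(-2 + ((2 - 4) + 5)*3))*((-22 + 7*(-1)) + (11 + 2)) = (4491 + 119*(-2 + (-2 + 5)*3))*((-22 - 7) + 13) = (4491 + 119*(-2 + 3*3))*(-29 + 13) = (4491 + 119*(-2 + 9))*(-16) = (4491 + 119*7)*(-16) = (4491 + 833)*(-16) = 5324*(-16) = -85184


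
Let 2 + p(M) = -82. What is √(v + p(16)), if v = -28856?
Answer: 2*I*√7235 ≈ 170.12*I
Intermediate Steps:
p(M) = -84 (p(M) = -2 - 82 = -84)
√(v + p(16)) = √(-28856 - 84) = √(-28940) = 2*I*√7235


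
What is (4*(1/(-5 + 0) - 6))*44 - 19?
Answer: -5551/5 ≈ -1110.2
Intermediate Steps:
(4*(1/(-5 + 0) - 6))*44 - 19 = (4*(1/(-5) - 6))*44 - 19 = (4*(-1/5 - 6))*44 - 19 = (4*(-31/5))*44 - 19 = -124/5*44 - 19 = -5456/5 - 19 = -5551/5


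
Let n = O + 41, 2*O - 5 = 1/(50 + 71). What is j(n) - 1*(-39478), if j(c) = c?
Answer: 4782102/121 ≈ 39522.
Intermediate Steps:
O = 303/121 (O = 5/2 + 1/(2*(50 + 71)) = 5/2 + (½)/121 = 5/2 + (½)*(1/121) = 5/2 + 1/242 = 303/121 ≈ 2.5041)
n = 5264/121 (n = 303/121 + 41 = 5264/121 ≈ 43.504)
j(n) - 1*(-39478) = 5264/121 - 1*(-39478) = 5264/121 + 39478 = 4782102/121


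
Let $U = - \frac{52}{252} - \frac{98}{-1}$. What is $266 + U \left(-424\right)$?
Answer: $- \frac{2595506}{63} \approx -41199.0$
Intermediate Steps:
$U = \frac{6161}{63}$ ($U = \left(-52\right) \frac{1}{252} - -98 = - \frac{13}{63} + 98 = \frac{6161}{63} \approx 97.794$)
$266 + U \left(-424\right) = 266 + \frac{6161}{63} \left(-424\right) = 266 - \frac{2612264}{63} = - \frac{2595506}{63}$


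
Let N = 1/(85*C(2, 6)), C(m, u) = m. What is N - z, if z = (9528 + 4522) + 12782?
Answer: -4561439/170 ≈ -26832.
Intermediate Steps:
z = 26832 (z = 14050 + 12782 = 26832)
N = 1/170 (N = 1/(85*2) = 1/170 ≈ 0.0058824)
N - z = 1/170 - 1*26832 = 1/170 - 26832 = -4561439/170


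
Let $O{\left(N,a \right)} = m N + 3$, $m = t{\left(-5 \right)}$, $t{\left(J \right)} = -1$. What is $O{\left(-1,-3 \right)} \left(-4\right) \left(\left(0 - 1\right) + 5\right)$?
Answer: $-64$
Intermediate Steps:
$m = -1$
$O{\left(N,a \right)} = 3 - N$ ($O{\left(N,a \right)} = - N + 3 = 3 - N$)
$O{\left(-1,-3 \right)} \left(-4\right) \left(\left(0 - 1\right) + 5\right) = \left(3 - -1\right) \left(-4\right) \left(\left(0 - 1\right) + 5\right) = \left(3 + 1\right) \left(-4\right) \left(-1 + 5\right) = 4 \left(-4\right) 4 = \left(-16\right) 4 = -64$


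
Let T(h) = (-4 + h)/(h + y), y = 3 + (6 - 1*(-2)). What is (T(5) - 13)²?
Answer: 42849/256 ≈ 167.38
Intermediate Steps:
y = 11 (y = 3 + (6 + 2) = 3 + 8 = 11)
T(h) = (-4 + h)/(11 + h) (T(h) = (-4 + h)/(h + 11) = (-4 + h)/(11 + h))
(T(5) - 13)² = ((-4 + 5)/(11 + 5) - 13)² = (1/16 - 13)² = (-207/16)² = 42849/256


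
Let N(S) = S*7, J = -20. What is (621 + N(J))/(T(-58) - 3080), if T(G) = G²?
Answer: 481/284 ≈ 1.6937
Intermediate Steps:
N(S) = 7*S
(621 + N(J))/(T(-58) - 3080) = (621 + 7*(-20))/((-58)² - 3080) = (621 - 140)/(3364 - 3080) = 481/284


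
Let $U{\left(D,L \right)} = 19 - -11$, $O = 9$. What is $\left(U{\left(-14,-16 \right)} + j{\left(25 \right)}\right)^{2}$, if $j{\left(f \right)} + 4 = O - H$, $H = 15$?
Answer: $400$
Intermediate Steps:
$j{\left(f \right)} = -10$ ($j{\left(f \right)} = -4 + \left(9 - 15\right) = -4 - 6 = -10$)
$U{\left(D,L \right)} = 30$ ($U{\left(D,L \right)} = 19 + 11 = 30$)
$\left(U{\left(-14,-16 \right)} + j{\left(25 \right)}\right)^{2} = \left(30 - 10\right)^{2} = 20^{2} = 400$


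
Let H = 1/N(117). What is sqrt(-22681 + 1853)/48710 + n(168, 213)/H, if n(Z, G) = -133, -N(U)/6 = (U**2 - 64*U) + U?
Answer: 5041764 + I*sqrt(5207)/24355 ≈ 5.0418e+6 + 0.0029628*I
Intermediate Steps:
N(U) = -6*U**2 + 378*U (N(U) = -6*((U**2 - 64*U) + U) = -6*(U**2 - 63*U) = -6*U**2 + 378*U)
H = -1/37908 (H = 1/(6*117*(63 - 1*117)) = 1/(6*117*(63 - 117)) = 1/(6*117*(-54)) = 1/(-37908) = -1/37908 ≈ -2.6380e-5)
sqrt(-22681 + 1853)/48710 + n(168, 213)/H = sqrt(-22681 + 1853)/48710 - 133/(-1/37908) = sqrt(-20828)*(1/48710) - 133*(-37908) = (2*I*sqrt(5207))*(1/48710) + 5041764 = I*sqrt(5207)/24355 + 5041764 = 5041764 + I*sqrt(5207)/24355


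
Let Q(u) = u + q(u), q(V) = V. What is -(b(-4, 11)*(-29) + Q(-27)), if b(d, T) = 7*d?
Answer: -758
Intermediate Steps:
Q(u) = 2*u (Q(u) = u + u = 2*u)
-(b(-4, 11)*(-29) + Q(-27)) = -((7*(-4))*(-29) + 2*(-27)) = -(-28*(-29) - 54) = -(812 - 54) = -1*758 = -758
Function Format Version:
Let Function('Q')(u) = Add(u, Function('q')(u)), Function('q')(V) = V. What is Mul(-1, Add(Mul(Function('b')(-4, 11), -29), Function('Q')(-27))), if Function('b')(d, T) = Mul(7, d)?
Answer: -758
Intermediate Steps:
Function('Q')(u) = Mul(2, u) (Function('Q')(u) = Add(u, u) = Mul(2, u))
Mul(-1, Add(Mul(Function('b')(-4, 11), -29), Function('Q')(-27))) = Mul(-1, Add(Mul(Mul(7, -4), -29), Mul(2, -27))) = Mul(-1, Add(Mul(-28, -29), -54)) = Mul(-1, Add(812, -54)) = Mul(-1, 758) = -758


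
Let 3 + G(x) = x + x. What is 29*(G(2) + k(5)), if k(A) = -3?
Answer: -58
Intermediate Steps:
G(x) = -3 + 2*x (G(x) = -3 + (x + x) = -3 + 2*x)
29*(G(2) + k(5)) = 29*((-3 + 2*2) - 3) = 29*((-3 + 4) - 3) = 29*(1 - 3) = 29*(-2) = -58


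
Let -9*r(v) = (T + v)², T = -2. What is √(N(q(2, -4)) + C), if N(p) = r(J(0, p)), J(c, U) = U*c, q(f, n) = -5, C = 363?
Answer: √3263/3 ≈ 19.041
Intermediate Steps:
r(v) = -(-2 + v)²/9
N(p) = -4/9 (N(p) = -(-2 + p*0)²/9 = -(-2 + 0)²/9 = -⅑*(-2)² = -⅑*4 = -4/9)
√(N(q(2, -4)) + C) = √(-4/9 + 363) = √(3263/9) = √3263/3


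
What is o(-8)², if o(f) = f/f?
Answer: 1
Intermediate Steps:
o(f) = 1
o(-8)² = 1² = 1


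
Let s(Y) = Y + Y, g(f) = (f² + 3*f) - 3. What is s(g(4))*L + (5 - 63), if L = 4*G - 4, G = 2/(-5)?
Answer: -338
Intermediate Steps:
g(f) = -3 + f² + 3*f
G = -⅖ (G = 2*(-⅕) = -⅖ ≈ -0.40000)
L = -28/5 (L = 4*(-⅖) - 4 = -8/5 - 4 = -28/5 ≈ -5.6000)
s(Y) = 2*Y
s(g(4))*L + (5 - 63) = (2*(-3 + 4² + 3*4))*(-28/5) + (5 - 63) = (2*(-3 + 16 + 12))*(-28/5) - 58 = (2*25)*(-28/5) - 58 = 50*(-28/5) - 58 = -280 - 58 = -338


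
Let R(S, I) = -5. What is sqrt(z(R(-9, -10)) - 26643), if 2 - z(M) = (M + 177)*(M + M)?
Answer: 3*I*sqrt(2769) ≈ 157.86*I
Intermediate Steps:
z(M) = 2 - 2*M*(177 + M) (z(M) = 2 - (M + 177)*(M + M) = 2 - (177 + M)*2*M = 2 - 2*M*(177 + M))
sqrt(z(R(-9, -10)) - 26643) = sqrt((2 - 354*(-5) - 2*(-5)**2) - 26643) = sqrt((2 + 1770 - 2*25) - 26643) = sqrt((2 + 1770 - 50) - 26643) = sqrt(1722 - 26643) = sqrt(-24921) = 3*I*sqrt(2769)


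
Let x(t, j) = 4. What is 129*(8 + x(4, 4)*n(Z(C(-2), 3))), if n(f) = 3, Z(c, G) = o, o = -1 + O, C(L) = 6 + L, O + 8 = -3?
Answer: 2580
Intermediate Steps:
O = -11 (O = -8 - 3 = -11)
o = -12 (o = -1 - 11 = -12)
Z(c, G) = -12
129*(8 + x(4, 4)*n(Z(C(-2), 3))) = 129*(8 + 4*3) = 129*(8 + 12) = 129*20 = 2580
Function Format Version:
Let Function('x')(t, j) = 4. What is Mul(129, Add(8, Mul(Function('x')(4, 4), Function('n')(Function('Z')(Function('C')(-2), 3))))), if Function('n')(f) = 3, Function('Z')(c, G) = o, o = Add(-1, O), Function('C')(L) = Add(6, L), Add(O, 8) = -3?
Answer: 2580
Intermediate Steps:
O = -11 (O = Add(-8, -3) = -11)
o = -12 (o = Add(-1, -11) = -12)
Function('Z')(c, G) = -12
Mul(129, Add(8, Mul(Function('x')(4, 4), Function('n')(Function('Z')(Function('C')(-2), 3))))) = Mul(129, Add(8, Mul(4, 3))) = Mul(129, Add(8, 12)) = Mul(129, 20) = 2580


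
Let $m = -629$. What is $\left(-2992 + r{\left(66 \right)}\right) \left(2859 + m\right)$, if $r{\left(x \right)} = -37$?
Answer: $-6754670$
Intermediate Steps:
$\left(-2992 + r{\left(66 \right)}\right) \left(2859 + m\right) = \left(-2992 - 37\right) \left(2859 - 629\right) = \left(-3029\right) 2230 = -6754670$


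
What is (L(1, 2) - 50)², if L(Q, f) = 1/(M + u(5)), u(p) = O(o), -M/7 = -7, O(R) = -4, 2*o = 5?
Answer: 5058001/2025 ≈ 2497.8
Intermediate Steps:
o = 5/2 (o = (½)*5 = 5/2 ≈ 2.5000)
M = 49 (M = -7*(-7) = 49)
u(p) = -4
L(Q, f) = 1/45 (L(Q, f) = 1/(49 - 4) = 1/45)
(L(1, 2) - 50)² = (1/45 - 50)² = (-2249/45)² = 5058001/2025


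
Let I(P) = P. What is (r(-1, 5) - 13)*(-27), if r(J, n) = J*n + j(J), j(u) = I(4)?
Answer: 378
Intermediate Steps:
j(u) = 4
r(J, n) = 4 + J*n (r(J, n) = J*n + 4 = 4 + J*n)
(r(-1, 5) - 13)*(-27) = ((4 - 1*5) - 13)*(-27) = ((4 - 5) - 13)*(-27) = (-1 - 13)*(-27) = -14*(-27) = 378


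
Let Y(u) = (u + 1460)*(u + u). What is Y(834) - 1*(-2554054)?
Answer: 6380446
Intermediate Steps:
Y(u) = 2*u*(1460 + u) (Y(u) = (1460 + u)*(2*u) = 2*u*(1460 + u))
Y(834) - 1*(-2554054) = 2*834*(1460 + 834) - 1*(-2554054) = 2*834*2294 + 2554054 = 3826392 + 2554054 = 6380446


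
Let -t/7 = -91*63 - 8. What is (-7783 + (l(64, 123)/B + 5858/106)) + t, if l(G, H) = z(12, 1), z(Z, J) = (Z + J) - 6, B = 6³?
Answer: 371594027/11448 ≈ 32459.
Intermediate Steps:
B = 216
z(Z, J) = -6 + J + Z (z(Z, J) = (J + Z) - 6 = -6 + J + Z)
l(G, H) = 7 (l(G, H) = -6 + 1 + 12 = 7)
t = 40187 (t = -7*(-91*63 - 8) = -7*(-5733 - 8) = -7*(-5741) = 40187)
(-7783 + (l(64, 123)/B + 5858/106)) + t = (-7783 + (7/216 + 5858/106)) + 40187 = (-7783 + (7*(1/216) + 5858*(1/106))) + 40187 = (-7783 + (7/216 + 2929/53)) + 40187 = (-7783 + 633035/11448) + 40187 = -88466749/11448 + 40187 = 371594027/11448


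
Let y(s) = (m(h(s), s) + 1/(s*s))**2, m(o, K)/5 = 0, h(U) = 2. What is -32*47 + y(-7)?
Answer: -3611103/2401 ≈ -1504.0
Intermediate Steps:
m(o, K) = 0 (m(o, K) = 5*0 = 0)
y(s) = s**(-4) (y(s) = (0 + 1/(s*s))**2 = (0 + s**(-2))**2 = (s**(-2))**2 = s**(-4))
-32*47 + y(-7) = -32*47 + (-7)**(-4) = -1504 + 1/2401 = -3611103/2401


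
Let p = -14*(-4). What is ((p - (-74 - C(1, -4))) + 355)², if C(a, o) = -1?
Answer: 234256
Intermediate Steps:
p = 56
((p - (-74 - C(1, -4))) + 355)² = ((56 - (-74 - 1*(-1))) + 355)² = ((56 - (-74 + 1)) + 355)² = ((56 - 1*(-73)) + 355)² = ((56 + 73) + 355)² = (129 + 355)² = 484² = 234256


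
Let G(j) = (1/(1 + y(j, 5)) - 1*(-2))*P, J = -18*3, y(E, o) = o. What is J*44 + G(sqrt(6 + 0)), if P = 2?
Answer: -7115/3 ≈ -2371.7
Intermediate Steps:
J = -54
G(j) = 13/3 (G(j) = (1/(1 + 5) - 1*(-2))*2 = (1/6 + 2)*2 = (13/6)*2 = 13/3)
J*44 + G(sqrt(6 + 0)) = -54*44 + 13/3 = -2376 + 13/3 = -7115/3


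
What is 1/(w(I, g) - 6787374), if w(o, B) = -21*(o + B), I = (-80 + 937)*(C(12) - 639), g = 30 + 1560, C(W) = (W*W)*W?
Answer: -1/26419497 ≈ -3.7851e-8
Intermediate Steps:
C(W) = W**3 (C(W) = W**2*W = W**3)
g = 1590
I = 933273 (I = (-80 + 937)*(12**3 - 639) = 857*(1728 - 639) = 857*1089 = 933273)
w(o, B) = -21*B - 21*o (w(o, B) = -21*(B + o) = -21*B - 21*o)
1/(w(I, g) - 6787374) = 1/((-21*1590 - 21*933273) - 6787374) = 1/((-33390 - 19598733) - 6787374) = 1/(-19632123 - 6787374) = 1/(-26419497) = -1/26419497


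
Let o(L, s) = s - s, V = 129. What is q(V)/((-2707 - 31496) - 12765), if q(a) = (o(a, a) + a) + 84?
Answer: -71/15656 ≈ -0.0045350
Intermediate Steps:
o(L, s) = 0
q(a) = 84 + a (q(a) = (0 + a) + 84 = a + 84 = 84 + a)
q(V)/((-2707 - 31496) - 12765) = (84 + 129)/((-2707 - 31496) - 12765) = 213/(-34203 - 12765) = 213/(-46968) = 213*(-1/46968) = -71/15656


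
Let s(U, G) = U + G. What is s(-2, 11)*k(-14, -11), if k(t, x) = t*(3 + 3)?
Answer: -756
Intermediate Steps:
s(U, G) = G + U
k(t, x) = 6*t (k(t, x) = t*6 = 6*t)
s(-2, 11)*k(-14, -11) = (11 - 2)*(6*(-14)) = 9*(-84) = -756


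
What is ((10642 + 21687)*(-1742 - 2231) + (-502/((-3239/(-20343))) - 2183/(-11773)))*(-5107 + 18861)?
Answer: -67367217236324089760/38132747 ≈ -1.7666e+12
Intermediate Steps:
((10642 + 21687)*(-1742 - 2231) + (-502/((-3239/(-20343))) - 2183/(-11773)))*(-5107 + 18861) = (32329*(-3973) + (-502/((-3239*(-1/20343))) - 2183*(-1/11773)))*13754 = (-128443117 + (-502/3239/20343 + 2183/11773))*13754 = (-128443117 + (-502*20343/3239 + 2183/11773))*13754 = (-128443117 + (-10212186/3239 + 2183/11773))*13754 = (-128443117 - 120220995041/38132747)*13754 = -4898009105447440/38132747*13754 = -67367217236324089760/38132747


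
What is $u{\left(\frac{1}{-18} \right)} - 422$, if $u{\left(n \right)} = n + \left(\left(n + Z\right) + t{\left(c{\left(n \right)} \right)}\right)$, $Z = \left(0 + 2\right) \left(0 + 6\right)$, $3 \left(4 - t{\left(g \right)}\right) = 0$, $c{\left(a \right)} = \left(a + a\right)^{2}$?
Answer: $- \frac{3655}{9} \approx -406.11$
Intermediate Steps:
$c{\left(a \right)} = 4 a^{2}$ ($c{\left(a \right)} = \left(2 a\right)^{2} = 4 a^{2}$)
$t{\left(g \right)} = 4$ ($t{\left(g \right)} = 4 - 0 = 4 + 0 = 4$)
$Z = 12$ ($Z = 2 \cdot 6 = 12$)
$u{\left(n \right)} = 16 + 2 n$ ($u{\left(n \right)} = n + \left(\left(n + 12\right) + 4\right) = n + \left(\left(12 + n\right) + 4\right) = n + \left(16 + n\right) = 16 + 2 n$)
$u{\left(\frac{1}{-18} \right)} - 422 = \left(16 + \frac{2}{-18}\right) - 422 = \left(16 + 2 \left(- \frac{1}{18}\right)\right) - 422 = \left(16 - \frac{1}{9}\right) - 422 = \frac{143}{9} - 422 = - \frac{3655}{9}$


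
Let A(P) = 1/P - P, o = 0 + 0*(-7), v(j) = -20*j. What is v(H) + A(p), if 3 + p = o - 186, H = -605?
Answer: 2322620/189 ≈ 12289.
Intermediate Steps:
o = 0 (o = 0 + 0 = 0)
p = -189 (p = -3 + (0 - 186) = -3 - 186 = -189)
v(H) + A(p) = -20*(-605) + (1/(-189) - 1*(-189)) = 12100 + (-1/189 + 189) = 12100 + 35720/189 = 2322620/189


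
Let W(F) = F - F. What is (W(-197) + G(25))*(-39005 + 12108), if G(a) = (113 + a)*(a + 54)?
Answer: -293231094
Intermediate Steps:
G(a) = (54 + a)*(113 + a) (G(a) = (113 + a)*(54 + a) = (54 + a)*(113 + a))
W(F) = 0
(W(-197) + G(25))*(-39005 + 12108) = (0 + (6102 + 25² + 167*25))*(-39005 + 12108) = (0 + (6102 + 625 + 4175))*(-26897) = (0 + 10902)*(-26897) = 10902*(-26897) = -293231094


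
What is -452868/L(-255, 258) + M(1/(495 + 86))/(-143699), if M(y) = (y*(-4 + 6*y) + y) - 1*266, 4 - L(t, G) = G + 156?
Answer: 10983692782283741/9943971518495 ≈ 1104.6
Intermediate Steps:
L(t, G) = -152 - G (L(t, G) = 4 - (G + 156) = 4 - (156 + G) = 4 + (-156 - G) = -152 - G)
M(y) = -266 + y + y*(-4 + 6*y) (M(y) = (y + y*(-4 + 6*y)) - 266 = -266 + y + y*(-4 + 6*y))
-452868/L(-255, 258) + M(1/(495 + 86))/(-143699) = -452868/(-152 - 1*258) + (-266 - 3/(495 + 86) + 6*(1/(495 + 86))²)/(-143699) = -452868/(-152 - 258) + (-266 - 3/581 + 6*(1/581)²)*(-1/143699) = -452868/(-410) + (-266 - 3*1/581 + 6*(1/581)²)*(-1/143699) = -452868*(-1/410) + (-266 - 3/581 + 6*(1/337561))*(-1/143699) = 226434/205 + (-266 - 3/581 + 6/337561)*(-1/143699) = 226434/205 - 89792963/337561*(-1/143699) = 226434/205 + 89792963/48507178139 = 10983692782283741/9943971518495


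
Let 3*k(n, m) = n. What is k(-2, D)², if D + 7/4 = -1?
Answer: 4/9 ≈ 0.44444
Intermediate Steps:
D = -11/4 (D = -7/4 - 1 = -11/4 ≈ -2.7500)
k(n, m) = n/3
k(-2, D)² = ((⅓)*(-2))² = (-⅔)² = 4/9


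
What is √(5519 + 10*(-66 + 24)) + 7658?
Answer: 7658 + √5099 ≈ 7729.4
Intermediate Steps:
√(5519 + 10*(-66 + 24)) + 7658 = √(5519 + 10*(-42)) + 7658 = √(5519 - 420) + 7658 = √5099 + 7658 = 7658 + √5099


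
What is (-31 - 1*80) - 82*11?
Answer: -1013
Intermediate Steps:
(-31 - 1*80) - 82*11 = (-31 - 80) - 902 = -111 - 902 = -1013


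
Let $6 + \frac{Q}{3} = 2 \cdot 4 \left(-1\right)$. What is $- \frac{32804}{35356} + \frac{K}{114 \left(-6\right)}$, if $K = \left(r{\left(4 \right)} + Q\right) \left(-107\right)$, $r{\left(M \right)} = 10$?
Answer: $- \frac{8968555}{1511469} \approx -5.9337$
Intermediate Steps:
$Q = -42$ ($Q = -18 + 3 \cdot 2 \cdot 4 \left(-1\right) = -18 + 3 \cdot 8 \left(-1\right) = -18 + 3 \left(-8\right) = -18 - 24 = -42$)
$K = 3424$ ($K = \left(10 - 42\right) \left(-107\right) = \left(-32\right) \left(-107\right) = 3424$)
$- \frac{32804}{35356} + \frac{K}{114 \left(-6\right)} = - \frac{32804}{35356} + \frac{3424}{114 \left(-6\right)} = \left(-32804\right) \frac{1}{35356} + \frac{3424}{-684} = - \frac{8201}{8839} + 3424 \left(- \frac{1}{684}\right) = - \frac{8201}{8839} - \frac{856}{171} = - \frac{8968555}{1511469}$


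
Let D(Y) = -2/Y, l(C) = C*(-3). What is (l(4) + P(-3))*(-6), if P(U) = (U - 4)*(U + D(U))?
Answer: -26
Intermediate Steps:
l(C) = -3*C
P(U) = (-4 + U)*(U - 2/U) (P(U) = (U - 4)*(U - 2/U) = (-4 + U)*(U - 2/U))
(l(4) + P(-3))*(-6) = (-3*4 + (-2 + (-3)² - 4*(-3) + 8/(-3)))*(-6) = (-12 + (-2 + 9 + 12 + 8*(-⅓)))*(-6) = (-12 + (-2 + 9 + 12 - 8/3))*(-6) = (-12 + 49/3)*(-6) = (13/3)*(-6) = -26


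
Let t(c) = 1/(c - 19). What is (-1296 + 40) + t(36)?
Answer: -21351/17 ≈ -1255.9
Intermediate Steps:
t(c) = 1/(-19 + c)
(-1296 + 40) + t(36) = (-1296 + 40) + 1/(-19 + 36) = -1256 + 1/17 = -21351/17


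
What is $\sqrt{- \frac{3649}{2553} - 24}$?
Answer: $\frac{i \sqrt{165743313}}{2553} \approx 5.0427 i$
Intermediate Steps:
$\sqrt{- \frac{3649}{2553} - 24} = \sqrt{- \frac{64921}{2553}} = \frac{i \sqrt{165743313}}{2553}$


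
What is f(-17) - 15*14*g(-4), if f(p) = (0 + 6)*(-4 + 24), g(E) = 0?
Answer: 120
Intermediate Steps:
f(p) = 120 (f(p) = 6*20 = 120)
f(-17) - 15*14*g(-4) = 120 - 15*14*0 = 120 - 210*0 = 120 - 1*0 = 120 + 0 = 120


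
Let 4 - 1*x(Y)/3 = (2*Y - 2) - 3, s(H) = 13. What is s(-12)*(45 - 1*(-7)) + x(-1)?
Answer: 709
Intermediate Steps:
x(Y) = 27 - 6*Y (x(Y) = 12 - 3*((2*Y - 2) - 3) = 12 - 3*((-2 + 2*Y) - 3) = 12 - 3*(-5 + 2*Y) = 12 + (15 - 6*Y) = 27 - 6*Y)
s(-12)*(45 - 1*(-7)) + x(-1) = 13*(45 - 1*(-7)) + (27 - 6*(-1)) = 13*(45 + 7) + (27 + 6) = 13*52 + 33 = 676 + 33 = 709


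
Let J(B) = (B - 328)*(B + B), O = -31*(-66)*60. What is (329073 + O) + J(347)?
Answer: 465019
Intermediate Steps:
O = 122760 (O = 2046*60 = 122760)
J(B) = 2*B*(-328 + B) (J(B) = (-328 + B)*(2*B) = 2*B*(-328 + B))
(329073 + O) + J(347) = (329073 + 122760) + 2*347*(-328 + 347) = 451833 + 2*347*19 = 451833 + 13186 = 465019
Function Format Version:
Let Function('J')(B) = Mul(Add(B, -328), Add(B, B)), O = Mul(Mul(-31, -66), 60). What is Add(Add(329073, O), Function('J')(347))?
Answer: 465019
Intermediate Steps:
O = 122760 (O = Mul(2046, 60) = 122760)
Function('J')(B) = Mul(2, B, Add(-328, B)) (Function('J')(B) = Mul(Add(-328, B), Mul(2, B)) = Mul(2, B, Add(-328, B)))
Add(Add(329073, O), Function('J')(347)) = Add(Add(329073, 122760), Mul(2, 347, Add(-328, 347))) = Add(451833, Mul(2, 347, 19)) = Add(451833, 13186) = 465019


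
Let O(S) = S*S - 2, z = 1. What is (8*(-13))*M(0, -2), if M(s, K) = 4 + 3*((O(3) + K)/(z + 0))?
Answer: -1976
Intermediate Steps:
O(S) = -2 + S² (O(S) = S² - 2 = -2 + S²)
M(s, K) = 25 + 3*K (M(s, K) = 4 + 3*(((-2 + 3²) + K)/(1 + 0)) = 4 + 3*(((-2 + 9) + K)/1) = 4 + 3*((7 + K)*1) = 4 + 3*(7 + K) = 4 + (21 + 3*K) = 25 + 3*K)
(8*(-13))*M(0, -2) = (8*(-13))*(25 + 3*(-2)) = -104*(25 - 6) = -104*19 = -1976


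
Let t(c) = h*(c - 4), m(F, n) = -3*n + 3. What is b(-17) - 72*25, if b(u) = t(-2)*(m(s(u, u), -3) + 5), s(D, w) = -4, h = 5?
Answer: -2310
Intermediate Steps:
m(F, n) = 3 - 3*n
t(c) = -20 + 5*c (t(c) = 5*(c - 4) = 5*(-4 + c) = -20 + 5*c)
b(u) = -510 (b(u) = (-20 + 5*(-2))*((3 - 3*(-3)) + 5) = (-20 - 10)*((3 + 9) + 5) = -30*(12 + 5) = -30*17 = -510)
b(-17) - 72*25 = -510 - 72*25 = -510 - 1800 = -2310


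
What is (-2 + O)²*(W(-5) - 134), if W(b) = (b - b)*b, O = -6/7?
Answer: -53600/49 ≈ -1093.9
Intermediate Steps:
O = -6/7 (O = -6*⅐ = -6/7 ≈ -0.85714)
W(b) = 0 (W(b) = 0*b = 0)
(-2 + O)²*(W(-5) - 134) = (-2 - 6/7)²*(0 - 134) = (-20/7)²*(-134) = (400/49)*(-134) = -53600/49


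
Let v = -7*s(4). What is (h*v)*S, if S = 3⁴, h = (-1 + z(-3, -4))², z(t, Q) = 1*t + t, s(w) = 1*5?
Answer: -138915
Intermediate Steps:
s(w) = 5
z(t, Q) = 2*t (z(t, Q) = t + t = 2*t)
h = 49 (h = (-1 + 2*(-3))² = (-1 - 6)² = (-7)² = 49)
S = 81
v = -35 (v = -7*5 = -35)
(h*v)*S = (49*(-35))*81 = -1715*81 = -138915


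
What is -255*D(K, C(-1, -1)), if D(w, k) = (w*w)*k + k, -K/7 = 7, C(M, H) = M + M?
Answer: 1225020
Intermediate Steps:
C(M, H) = 2*M
K = -49 (K = -7*7 = -49)
D(w, k) = k + k*w² (D(w, k) = w²*k + k = k*w² + k = k + k*w²)
-255*D(K, C(-1, -1)) = -255*2*(-1)*(1 + (-49)²) = -(-510)*(1 + 2401) = -(-510)*2402 = -255*(-4804) = 1225020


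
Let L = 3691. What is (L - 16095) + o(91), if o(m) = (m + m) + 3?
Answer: -12219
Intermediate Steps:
o(m) = 3 + 2*m (o(m) = 2*m + 3 = 3 + 2*m)
(L - 16095) + o(91) = (3691 - 16095) + (3 + 2*91) = -12404 + (3 + 182) = -12404 + 185 = -12219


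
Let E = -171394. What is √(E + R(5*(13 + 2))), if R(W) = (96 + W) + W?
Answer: 2*I*√42787 ≈ 413.7*I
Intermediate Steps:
R(W) = 96 + 2*W
√(E + R(5*(13 + 2))) = √(-171394 + (96 + 2*(5*(13 + 2)))) = √(-171394 + (96 + 2*(5*15))) = √(-171394 + (96 + 2*75)) = √(-171394 + (96 + 150)) = √(-171394 + 246) = √(-171148) = 2*I*√42787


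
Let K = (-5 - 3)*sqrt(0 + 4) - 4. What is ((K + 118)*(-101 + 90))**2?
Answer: 1162084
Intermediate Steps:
K = -20 (K = -8*sqrt(4) - 4 = -8*2 - 4 = -16 - 4 = -20)
((K + 118)*(-101 + 90))**2 = ((-20 + 118)*(-101 + 90))**2 = (98*(-11))**2 = (-1078)**2 = 1162084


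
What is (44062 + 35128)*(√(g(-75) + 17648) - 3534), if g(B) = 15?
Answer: -279857460 + 79190*√17663 ≈ -2.6933e+8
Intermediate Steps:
(44062 + 35128)*(√(g(-75) + 17648) - 3534) = (44062 + 35128)*(√(15 + 17648) - 3534) = 79190*(√17663 - 3534) = 79190*(-3534 + √17663) = -279857460 + 79190*√17663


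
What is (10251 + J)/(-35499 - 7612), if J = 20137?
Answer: -30388/43111 ≈ -0.70488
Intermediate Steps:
(10251 + J)/(-35499 - 7612) = (10251 + 20137)/(-35499 - 7612) = 30388/(-43111) = 30388*(-1/43111) = -30388/43111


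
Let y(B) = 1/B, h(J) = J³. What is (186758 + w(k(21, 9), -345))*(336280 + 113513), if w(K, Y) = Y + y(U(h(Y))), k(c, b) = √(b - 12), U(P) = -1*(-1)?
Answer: 83847712302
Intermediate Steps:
U(P) = 1
y(B) = 1/B
k(c, b) = √(-12 + b)
w(K, Y) = 1 + Y (w(K, Y) = Y + 1/1 = Y + 1 = 1 + Y)
(186758 + w(k(21, 9), -345))*(336280 + 113513) = (186758 + (1 - 345))*(336280 + 113513) = (186758 - 344)*449793 = 186414*449793 = 83847712302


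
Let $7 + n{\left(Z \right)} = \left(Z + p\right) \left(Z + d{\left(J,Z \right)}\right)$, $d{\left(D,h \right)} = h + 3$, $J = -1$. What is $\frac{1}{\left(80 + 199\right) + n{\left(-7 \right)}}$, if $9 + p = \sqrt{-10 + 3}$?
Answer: $\frac{64}{28793} + \frac{11 i \sqrt{7}}{201551} \approx 0.0022228 + 0.0001444 i$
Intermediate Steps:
$d{\left(D,h \right)} = 3 + h$
$p = -9 + i \sqrt{7}$ ($p = -9 + \sqrt{-10 + 3} = -9 + \sqrt{-7} = -9 + i \sqrt{7} \approx -9.0 + 2.6458 i$)
$n{\left(Z \right)} = -7 + \left(3 + 2 Z\right) \left(-9 + Z + i \sqrt{7}\right)$ ($n{\left(Z \right)} = -7 + \left(Z - \left(9 - i \sqrt{7}\right)\right) \left(Z + \left(3 + Z\right)\right) = -7 + \left(-9 + Z + i \sqrt{7}\right) \left(3 + 2 Z\right) = -7 + \left(3 + 2 Z\right) \left(-9 + Z + i \sqrt{7}\right)$)
$\frac{1}{\left(80 + 199\right) + n{\left(-7 \right)}} = \frac{1}{\left(80 + 199\right) + \left(-34 - -105 + 2 \left(-7\right)^{2} + 3 i \sqrt{7} + 2 i \left(-7\right) \sqrt{7}\right)} = \frac{1}{279 + \left(-34 + 105 + 2 \cdot 49 + 3 i \sqrt{7} - 14 i \sqrt{7}\right)} = \frac{1}{279 + \left(-34 + 105 + 98 + 3 i \sqrt{7} - 14 i \sqrt{7}\right)} = \frac{1}{279 + \left(169 - 11 i \sqrt{7}\right)} = \frac{1}{448 - 11 i \sqrt{7}}$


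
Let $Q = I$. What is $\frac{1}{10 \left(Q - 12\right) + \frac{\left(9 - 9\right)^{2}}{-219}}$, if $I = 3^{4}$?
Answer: $\frac{1}{690} \approx 0.0014493$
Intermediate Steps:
$I = 81$
$Q = 81$
$\frac{1}{10 \left(Q - 12\right) + \frac{\left(9 - 9\right)^{2}}{-219}} = \frac{1}{10 \left(81 - 12\right) + \frac{\left(9 - 9\right)^{2}}{-219}} = \frac{1}{10 \cdot 69 + 0^{2} \left(- \frac{1}{219}\right)} = \frac{1}{690 + 0 \left(- \frac{1}{219}\right)} = \frac{1}{690 + 0} = \frac{1}{690}$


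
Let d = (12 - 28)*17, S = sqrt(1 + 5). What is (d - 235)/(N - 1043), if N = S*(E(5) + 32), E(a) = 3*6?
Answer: 528801/1072849 + 25350*sqrt(6)/1072849 ≈ 0.55077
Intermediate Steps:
S = sqrt(6) ≈ 2.4495
E(a) = 18
d = -272 (d = -16*17 = -272)
N = 50*sqrt(6) (N = sqrt(6)*(18 + 32) = sqrt(6)*50 = 50*sqrt(6) ≈ 122.47)
(d - 235)/(N - 1043) = (-272 - 235)/(50*sqrt(6) - 1043) = -507/(-1043 + 50*sqrt(6))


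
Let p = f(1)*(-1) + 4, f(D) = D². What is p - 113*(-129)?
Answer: 14580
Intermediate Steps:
p = 3 (p = 1²*(-1) + 4 = 1*(-1) + 4 = -1 + 4 = 3)
p - 113*(-129) = 3 - 113*(-129) = 3 + 14577 = 14580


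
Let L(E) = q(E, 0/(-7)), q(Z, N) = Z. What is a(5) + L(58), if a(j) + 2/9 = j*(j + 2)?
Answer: 835/9 ≈ 92.778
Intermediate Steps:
L(E) = E
a(j) = -2/9 + j*(2 + j) (a(j) = -2/9 + j*(j + 2) = -2/9 + j*(2 + j))
a(5) + L(58) = (-2/9 + 5**2 + 2*5) + 58 = (-2/9 + 25 + 10) + 58 = 313/9 + 58 = 835/9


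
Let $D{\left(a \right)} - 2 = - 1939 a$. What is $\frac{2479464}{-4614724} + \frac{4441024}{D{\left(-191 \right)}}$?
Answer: $\frac{4893957016378}{427266912031} \approx 11.454$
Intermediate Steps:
$D{\left(a \right)} = 2 - 1939 a$
$\frac{2479464}{-4614724} + \frac{4441024}{D{\left(-191 \right)}} = \frac{2479464}{-4614724} + \frac{4441024}{2 - -370349} = 2479464 \left(- \frac{1}{4614724}\right) + \frac{4441024}{2 + 370349} = - \frac{619866}{1153681} + \frac{4441024}{370351} = \frac{4893957016378}{427266912031}$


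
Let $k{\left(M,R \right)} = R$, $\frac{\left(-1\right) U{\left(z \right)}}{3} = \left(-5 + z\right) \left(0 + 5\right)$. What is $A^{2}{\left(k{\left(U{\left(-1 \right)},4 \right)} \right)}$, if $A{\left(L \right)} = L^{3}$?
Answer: $4096$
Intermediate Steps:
$U{\left(z \right)} = 75 - 15 z$ ($U{\left(z \right)} = - 3 \left(-5 + z\right) \left(0 + 5\right) = - 3 \left(-5 + z\right) 5 = - 3 \left(-25 + 5 z\right) = 75 - 15 z$)
$A^{2}{\left(k{\left(U{\left(-1 \right)},4 \right)} \right)} = \left(4^{3}\right)^{2} = 64^{2} = 4096$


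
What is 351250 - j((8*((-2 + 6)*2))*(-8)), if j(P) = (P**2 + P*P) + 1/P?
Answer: -88595455/512 ≈ -1.7304e+5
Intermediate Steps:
j(P) = 1/P + 2*P**2 (j(P) = (P**2 + P**2) + 1/P = 2*P**2 + 1/P = 1/P + 2*P**2)
351250 - j((8*((-2 + 6)*2))*(-8)) = 351250 - (1 + 2*((8*((-2 + 6)*2))*(-8))**3)/((8*((-2 + 6)*2))*(-8)) = 351250 - (1 + 2*((8*(4*2))*(-8))**3)/((8*(4*2))*(-8)) = 351250 - (1 + 2*((8*8)*(-8))**3)/((8*8)*(-8)) = 351250 - (1 + 2*(64*(-8))**3)/(64*(-8)) = 351250 - (1 + 2*(-512)**3)/(-512) = 351250 - (-1)*(1 + 2*(-134217728))/512 = 351250 - (-1)*(1 - 268435456)/512 = 351250 - (-1)*(-268435455)/512 = 351250 - 1*268435455/512 = 351250 - 268435455/512 = -88595455/512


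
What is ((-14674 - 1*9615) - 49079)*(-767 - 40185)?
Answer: 3004566336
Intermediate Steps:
((-14674 - 1*9615) - 49079)*(-767 - 40185) = ((-14674 - 9615) - 49079)*(-40952) = (-24289 - 49079)*(-40952) = -73368*(-40952) = 3004566336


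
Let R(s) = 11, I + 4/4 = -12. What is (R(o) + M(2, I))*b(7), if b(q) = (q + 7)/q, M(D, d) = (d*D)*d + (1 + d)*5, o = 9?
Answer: 578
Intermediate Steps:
I = -13 (I = -1 - 12 = -13)
M(D, d) = 5 + 5*d + D*d² (M(D, d) = (D*d)*d + (5 + 5*d) = D*d² + (5 + 5*d) = 5 + 5*d + D*d²)
b(q) = (7 + q)/q
(R(o) + M(2, I))*b(7) = (11 + (5 + 5*(-13) + 2*(-13)²))*((7 + 7)/7) = (11 + (5 - 65 + 2*169))*((⅐)*14) = (11 + (5 - 65 + 338))*2 = (11 + 278)*2 = 289*2 = 578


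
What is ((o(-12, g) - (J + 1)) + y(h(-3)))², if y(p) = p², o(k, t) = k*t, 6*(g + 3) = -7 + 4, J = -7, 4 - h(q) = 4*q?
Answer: 92416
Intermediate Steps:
h(q) = 4 - 4*q
g = -7/2 (g = -3 + (-7 + 4)/6 = -3 + (⅙)*(-3) = -3 - ½ = -7/2 ≈ -3.5000)
((o(-12, g) - (J + 1)) + y(h(-3)))² = ((-12*(-7/2) - (-7 + 1)) + (4 - 4*(-3))²)² = ((42 - 1*(-6)) + (4 + 12)²)² = ((42 + 6) + 16²)² = (48 + 256)² = 304² = 92416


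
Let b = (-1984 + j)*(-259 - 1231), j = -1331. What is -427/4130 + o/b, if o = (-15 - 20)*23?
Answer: -3017753/29142165 ≈ -0.10355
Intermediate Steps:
b = 4939350 (b = (-1984 - 1331)*(-259 - 1231) = -3315*(-1490) = 4939350)
o = -805 (o = -35*23 = -805)
-427/4130 + o/b = -427/4130 - 805/4939350 = -427*1/4130 - 805*1/4939350 = -61/590 - 161/987870 = -3017753/29142165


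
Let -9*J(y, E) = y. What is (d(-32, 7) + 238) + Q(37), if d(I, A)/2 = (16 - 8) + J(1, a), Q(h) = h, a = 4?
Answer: 2617/9 ≈ 290.78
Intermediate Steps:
J(y, E) = -y/9
d(I, A) = 142/9 (d(I, A) = 2*((16 - 8) - ⅑*1) = 2*(8 - ⅑) = 2*(71/9) = 142/9)
(d(-32, 7) + 238) + Q(37) = (142/9 + 238) + 37 = 2284/9 + 37 = 2617/9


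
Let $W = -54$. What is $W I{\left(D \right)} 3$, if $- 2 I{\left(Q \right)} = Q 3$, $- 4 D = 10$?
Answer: $- \frac{1215}{2} \approx -607.5$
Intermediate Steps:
$D = - \frac{5}{2}$ ($D = \left(- \frac{1}{4}\right) 10 = - \frac{5}{2} \approx -2.5$)
$I{\left(Q \right)} = - \frac{3 Q}{2}$ ($I{\left(Q \right)} = - \frac{Q 3}{2} = - \frac{3 Q}{2}$)
$W I{\left(D \right)} 3 = - 54 \left(\left(- \frac{3}{2}\right) \left(- \frac{5}{2}\right)\right) 3 = \left(-54\right) \frac{15}{4} \cdot 3 = \left(- \frac{405}{2}\right) 3 = - \frac{1215}{2}$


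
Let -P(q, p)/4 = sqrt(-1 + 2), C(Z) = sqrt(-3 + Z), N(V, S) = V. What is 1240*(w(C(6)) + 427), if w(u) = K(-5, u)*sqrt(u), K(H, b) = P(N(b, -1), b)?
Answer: 529480 - 4960*3**(1/4) ≈ 5.2295e+5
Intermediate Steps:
P(q, p) = -4 (P(q, p) = -4*sqrt(-1 + 2) = -4*sqrt(1) = -4*1 = -4)
K(H, b) = -4
w(u) = -4*sqrt(u)
1240*(w(C(6)) + 427) = 1240*(-4*(-3 + 6)**(1/4) + 427) = 1240*(-4*3**(1/4) + 427) = 1240*(427 - 4*3**(1/4)) = 529480 - 4960*3**(1/4)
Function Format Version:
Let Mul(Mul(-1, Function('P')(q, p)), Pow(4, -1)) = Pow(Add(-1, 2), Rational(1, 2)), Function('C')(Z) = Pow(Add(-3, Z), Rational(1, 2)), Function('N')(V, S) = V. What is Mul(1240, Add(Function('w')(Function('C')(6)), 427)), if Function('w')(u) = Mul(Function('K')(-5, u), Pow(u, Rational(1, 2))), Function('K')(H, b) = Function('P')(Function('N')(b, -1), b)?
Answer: Add(529480, Mul(-4960, Pow(3, Rational(1, 4)))) ≈ 5.2295e+5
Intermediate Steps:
Function('P')(q, p) = -4 (Function('P')(q, p) = Mul(-4, Pow(Add(-1, 2), Rational(1, 2))) = Mul(-4, Pow(1, Rational(1, 2))) = Mul(-4, 1) = -4)
Function('K')(H, b) = -4
Function('w')(u) = Mul(-4, Pow(u, Rational(1, 2)))
Mul(1240, Add(Function('w')(Function('C')(6)), 427)) = Mul(1240, Add(Mul(-4, Pow(Pow(Add(-3, 6), Rational(1, 2)), Rational(1, 2))), 427)) = Mul(1240, Add(Mul(-4, Pow(Pow(3, Rational(1, 2)), Rational(1, 2))), 427)) = Mul(1240, Add(Mul(-4, Pow(3, Rational(1, 4))), 427)) = Mul(1240, Add(427, Mul(-4, Pow(3, Rational(1, 4))))) = Add(529480, Mul(-4960, Pow(3, Rational(1, 4))))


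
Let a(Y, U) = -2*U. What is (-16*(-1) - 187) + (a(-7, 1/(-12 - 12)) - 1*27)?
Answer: -2375/12 ≈ -197.92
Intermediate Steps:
(-16*(-1) - 187) + (a(-7, 1/(-12 - 12)) - 1*27) = (-16*(-1) - 187) + (-2/(-12 - 12) - 1*27) = (16 - 187) + (-2/(-24) - 27) = -171 + (-2*(-1/24) - 27) = -171 + (1/12 - 27) = -171 - 323/12 = -2375/12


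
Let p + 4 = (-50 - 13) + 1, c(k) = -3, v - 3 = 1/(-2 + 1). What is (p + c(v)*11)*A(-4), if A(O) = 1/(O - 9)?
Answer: 99/13 ≈ 7.6154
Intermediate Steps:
v = 2 (v = 3 + 1/(-2 + 1) = 3 + 1/(-1) = 3 - 1 = 2)
p = -66 (p = -4 + ((-50 - 13) + 1) = -4 + (-63 + 1) = -4 - 62 = -66)
A(O) = 1/(-9 + O)
(p + c(v)*11)*A(-4) = (-66 - 3*11)/(-9 - 4) = (-66 - 33)/(-13) = -99*(-1/13) = 99/13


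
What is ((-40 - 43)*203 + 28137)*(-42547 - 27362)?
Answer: -789132792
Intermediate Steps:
((-40 - 43)*203 + 28137)*(-42547 - 27362) = (-83*203 + 28137)*(-69909) = (-16849 + 28137)*(-69909) = 11288*(-69909) = -789132792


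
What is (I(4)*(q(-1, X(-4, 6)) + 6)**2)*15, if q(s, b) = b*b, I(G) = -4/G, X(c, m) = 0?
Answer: -540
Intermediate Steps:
q(s, b) = b**2
(I(4)*(q(-1, X(-4, 6)) + 6)**2)*15 = ((-4/4)*(0**2 + 6)**2)*15 = ((-4*1/4)*(0 + 6)**2)*15 = -1*6**2*15 = -1*36*15 = -36*15 = -540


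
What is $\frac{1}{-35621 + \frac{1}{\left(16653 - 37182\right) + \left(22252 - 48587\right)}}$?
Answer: $- \frac{46864}{1669342545} \approx -2.8073 \cdot 10^{-5}$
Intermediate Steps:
$\frac{1}{-35621 + \frac{1}{\left(16653 - 37182\right) + \left(22252 - 48587\right)}} = \frac{1}{-35621 + \frac{1}{-20529 + \left(22252 - 48587\right)}} = \frac{1}{-35621 + \frac{1}{-20529 - 26335}} = \frac{1}{-35621 + \frac{1}{-46864}} = \frac{1}{-35621 - \frac{1}{46864}} = \frac{1}{- \frac{1669342545}{46864}} = - \frac{46864}{1669342545}$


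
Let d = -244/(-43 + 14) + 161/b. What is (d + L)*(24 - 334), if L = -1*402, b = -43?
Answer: 153596010/1247 ≈ 1.2317e+5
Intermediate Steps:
d = 5823/1247 (d = -244/(-43 + 14) + 161/(-43) = -244/(-29) + 161*(-1/43) = -244*(-1/29) - 161/43 = 244/29 - 161/43 = 5823/1247 ≈ 4.6696)
L = -402
(d + L)*(24 - 334) = (5823/1247 - 402)*(24 - 334) = -495471/1247*(-310) = 153596010/1247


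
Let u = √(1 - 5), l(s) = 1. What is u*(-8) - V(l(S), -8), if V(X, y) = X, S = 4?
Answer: -1 - 16*I ≈ -1.0 - 16.0*I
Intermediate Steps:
u = 2*I (u = √(-4) = 2*I ≈ 2.0*I)
u*(-8) - V(l(S), -8) = (2*I)*(-8) - 1*1 = -16*I - 1 = -1 - 16*I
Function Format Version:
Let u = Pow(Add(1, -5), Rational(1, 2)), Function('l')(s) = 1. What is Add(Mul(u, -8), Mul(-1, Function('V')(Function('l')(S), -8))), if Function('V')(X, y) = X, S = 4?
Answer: Add(-1, Mul(-16, I)) ≈ Add(-1.0000, Mul(-16.000, I))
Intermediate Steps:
u = Mul(2, I) (u = Pow(-4, Rational(1, 2)) = Mul(2, I) ≈ Mul(2.0000, I))
Add(Mul(u, -8), Mul(-1, Function('V')(Function('l')(S), -8))) = Add(Mul(Mul(2, I), -8), Mul(-1, 1)) = Add(Mul(-16, I), -1) = Add(-1, Mul(-16, I))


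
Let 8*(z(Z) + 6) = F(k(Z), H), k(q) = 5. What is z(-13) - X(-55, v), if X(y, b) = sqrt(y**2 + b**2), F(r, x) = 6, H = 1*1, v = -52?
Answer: -21/4 - sqrt(5729) ≈ -80.940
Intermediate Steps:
H = 1
z(Z) = -21/4 (z(Z) = -6 + (1/8)*6 = -6 + 3/4 = -21/4)
X(y, b) = sqrt(b**2 + y**2)
z(-13) - X(-55, v) = -21/4 - sqrt((-52)**2 + (-55)**2) = -21/4 - sqrt(2704 + 3025) = -21/4 - sqrt(5729)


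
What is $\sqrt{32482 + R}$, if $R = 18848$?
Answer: $\sqrt{51330} \approx 226.56$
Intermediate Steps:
$\sqrt{32482 + R} = \sqrt{32482 + 18848} = \sqrt{51330}$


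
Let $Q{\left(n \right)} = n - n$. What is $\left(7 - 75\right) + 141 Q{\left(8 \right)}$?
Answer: $-68$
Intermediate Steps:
$Q{\left(n \right)} = 0$
$\left(7 - 75\right) + 141 Q{\left(8 \right)} = \left(7 - 75\right) + 141 \cdot 0 = \left(7 - 75\right) + 0 = -68 + 0 = -68$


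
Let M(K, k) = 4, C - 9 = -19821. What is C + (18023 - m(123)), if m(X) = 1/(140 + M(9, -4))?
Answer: -257617/144 ≈ -1789.0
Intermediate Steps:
C = -19812 (C = 9 - 19821 = -19812)
m(X) = 1/144 (m(X) = 1/(140 + 4) = 1/144)
C + (18023 - m(123)) = -19812 + (18023 - 1*1/144) = -19812 + (18023 - 1/144) = -19812 + 2595311/144 = -257617/144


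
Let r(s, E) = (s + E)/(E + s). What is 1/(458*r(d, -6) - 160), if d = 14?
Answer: 1/298 ≈ 0.0033557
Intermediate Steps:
r(s, E) = 1 (r(s, E) = (E + s)/(E + s) = 1)
1/(458*r(d, -6) - 160) = 1/(458*1 - 160) = 1/(458 - 160) = 1/298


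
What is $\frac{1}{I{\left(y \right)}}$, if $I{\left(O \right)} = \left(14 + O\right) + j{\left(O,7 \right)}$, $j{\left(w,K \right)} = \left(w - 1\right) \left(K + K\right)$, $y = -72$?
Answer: $- \frac{1}{1080} \approx -0.00092593$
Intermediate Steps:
$j{\left(w,K \right)} = 2 K \left(-1 + w\right)$ ($j{\left(w,K \right)} = \left(-1 + w\right) 2 K = 2 K \left(-1 + w\right)$)
$I{\left(O \right)} = 15 O$ ($I{\left(O \right)} = \left(14 + O\right) + 2 \cdot 7 \left(-1 + O\right) = \left(14 + O\right) + \left(-14 + 14 O\right) = 15 O$)
$\frac{1}{I{\left(y \right)}} = \frac{1}{15 \left(-72\right)} = \frac{1}{-1080} = - \frac{1}{1080}$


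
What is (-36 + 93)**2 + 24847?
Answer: 28096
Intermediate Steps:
(-36 + 93)**2 + 24847 = 57**2 + 24847 = 3249 + 24847 = 28096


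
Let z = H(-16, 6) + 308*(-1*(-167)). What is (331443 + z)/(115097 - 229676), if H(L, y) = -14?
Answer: -382865/114579 ≈ -3.3415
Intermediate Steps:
z = 51422 (z = -14 + 308*(-1*(-167)) = -14 + 308*167 = -14 + 51436 = 51422)
(331443 + z)/(115097 - 229676) = (331443 + 51422)/(115097 - 229676) = 382865/(-114579) = 382865*(-1/114579) = -382865/114579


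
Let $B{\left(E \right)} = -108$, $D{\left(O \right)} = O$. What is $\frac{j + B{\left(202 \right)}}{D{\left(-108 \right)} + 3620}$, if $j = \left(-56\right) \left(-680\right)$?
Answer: $\frac{9493}{878} \approx 10.812$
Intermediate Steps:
$j = 38080$
$\frac{j + B{\left(202 \right)}}{D{\left(-108 \right)} + 3620} = \frac{38080 - 108}{-108 + 3620} = \frac{37972}{3512} = 37972 \cdot \frac{1}{3512} = \frac{9493}{878}$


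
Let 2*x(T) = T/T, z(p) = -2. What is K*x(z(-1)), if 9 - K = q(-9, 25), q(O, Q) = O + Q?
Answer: -7/2 ≈ -3.5000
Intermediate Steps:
K = -7 (K = 9 - (-9 + 25) = 9 - 1*16 = 9 - 16 = -7)
x(T) = ½ (x(T) = (T/T)/2 = (½)*1 = ½)
K*x(z(-1)) = -7*½ = -7/2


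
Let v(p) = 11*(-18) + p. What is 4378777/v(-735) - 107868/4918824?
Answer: -598292612197/127479522 ≈ -4693.2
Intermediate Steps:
v(p) = -198 + p
4378777/v(-735) - 107868/4918824 = 4378777/(-198 - 735) - 107868/4918824 = 4378777/(-933) - 107868*1/4918824 = 4378777*(-1/933) - 8989/409902 = -4378777/933 - 8989/409902 = -598292612197/127479522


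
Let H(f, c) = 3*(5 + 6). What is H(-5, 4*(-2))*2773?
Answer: 91509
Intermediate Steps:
H(f, c) = 33 (H(f, c) = 3*11 = 33)
H(-5, 4*(-2))*2773 = 33*2773 = 91509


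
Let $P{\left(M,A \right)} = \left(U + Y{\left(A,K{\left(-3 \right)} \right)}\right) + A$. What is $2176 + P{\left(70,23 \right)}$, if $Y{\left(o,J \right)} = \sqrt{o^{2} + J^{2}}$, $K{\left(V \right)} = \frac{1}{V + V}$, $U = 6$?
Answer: $2205 + \frac{\sqrt{19045}}{6} \approx 2228.0$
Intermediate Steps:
$K{\left(V \right)} = \frac{1}{2 V}$
$Y{\left(o,J \right)} = \sqrt{J^{2} + o^{2}}$
$P{\left(M,A \right)} = 6 + A + \sqrt{\frac{1}{36} + A^{2}}$ ($P{\left(M,A \right)} = \left(6 + \sqrt{\left(\frac{1}{2 \left(-3\right)}\right)^{2} + A^{2}}\right) + A = \left(6 + \sqrt{\left(\frac{1}{2} \left(- \frac{1}{3}\right)\right)^{2} + A^{2}}\right) + A = \left(6 + \sqrt{\left(- \frac{1}{6}\right)^{2} + A^{2}}\right) + A = \left(6 + \sqrt{\frac{1}{36} + A^{2}}\right) + A = 6 + A + \sqrt{\frac{1}{36} + A^{2}}$)
$2176 + P{\left(70,23 \right)} = 2176 + \left(6 + 23 + \frac{\sqrt{1 + 36 \cdot 23^{2}}}{6}\right) = 2176 + \left(6 + 23 + \frac{\sqrt{1 + 36 \cdot 529}}{6}\right) = 2176 + \left(6 + 23 + \frac{\sqrt{1 + 19044}}{6}\right) = 2176 + \left(6 + 23 + \frac{\sqrt{19045}}{6}\right) = 2176 + \left(29 + \frac{\sqrt{19045}}{6}\right) = 2205 + \frac{\sqrt{19045}}{6}$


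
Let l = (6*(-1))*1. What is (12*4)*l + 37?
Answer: -251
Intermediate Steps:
l = -6 (l = -6*1 = -6)
(12*4)*l + 37 = (12*4)*(-6) + 37 = 48*(-6) + 37 = -288 + 37 = -251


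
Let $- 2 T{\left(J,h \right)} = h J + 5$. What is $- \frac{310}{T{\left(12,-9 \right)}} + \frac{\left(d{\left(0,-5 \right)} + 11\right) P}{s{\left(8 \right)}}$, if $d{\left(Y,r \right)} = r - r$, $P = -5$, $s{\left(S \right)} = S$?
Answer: $- \frac{10625}{824} \approx -12.894$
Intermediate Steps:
$d{\left(Y,r \right)} = 0$
$T{\left(J,h \right)} = - \frac{5}{2} - \frac{J h}{2}$ ($T{\left(J,h \right)} = - \frac{h J + 5}{2} = - \frac{J h + 5}{2} = - \frac{5 + J h}{2} = - \frac{5}{2} - \frac{J h}{2}$)
$- \frac{310}{T{\left(12,-9 \right)}} + \frac{\left(d{\left(0,-5 \right)} + 11\right) P}{s{\left(8 \right)}} = - \frac{310}{- \frac{5}{2} - 6 \left(-9\right)} + \frac{\left(0 + 11\right) \left(-5\right)}{8} = - \frac{310}{- \frac{5}{2} + 54} + 11 \left(-5\right) \frac{1}{8} = - \frac{310}{\frac{103}{2}} - \frac{55}{8} = \left(-310\right) \frac{2}{103} - \frac{55}{8} = - \frac{620}{103} - \frac{55}{8} = - \frac{10625}{824}$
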